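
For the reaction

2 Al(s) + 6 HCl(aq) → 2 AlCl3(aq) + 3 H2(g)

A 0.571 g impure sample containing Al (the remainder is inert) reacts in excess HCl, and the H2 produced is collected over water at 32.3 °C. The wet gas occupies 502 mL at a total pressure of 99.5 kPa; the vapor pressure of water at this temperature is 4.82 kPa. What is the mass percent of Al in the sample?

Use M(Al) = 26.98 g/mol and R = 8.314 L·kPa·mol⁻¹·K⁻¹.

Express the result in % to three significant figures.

59.0 %

P(H2) = 99.5 − 4.82 = 94.68 kPa
n(H2) = PV/RT = (94.68 × 0.5020) / (8.314 × 305.45) = 0.01872 mol
n(Al) = (2/3) × 0.01872 = 0.01248 mol
m(Al) = 0.01248 × 26.98 = 0.3367 g
%Al = 0.3367 / 0.571 × 100 = 58.97%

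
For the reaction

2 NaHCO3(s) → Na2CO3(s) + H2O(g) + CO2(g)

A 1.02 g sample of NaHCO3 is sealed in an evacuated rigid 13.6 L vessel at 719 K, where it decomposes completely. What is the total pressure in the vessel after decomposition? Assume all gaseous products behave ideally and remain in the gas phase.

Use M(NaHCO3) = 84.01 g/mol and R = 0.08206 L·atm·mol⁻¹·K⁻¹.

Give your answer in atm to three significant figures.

0.0527 atm

n(NaHCO3) = 1.02 / 84.01 = 0.01214 mol
n(gas produced) = (2/2) × 0.01214 = 0.01214 mol
P = nRT/V = 0.01214 × 0.08206 × 719 / 13.6 = 0.05267 atm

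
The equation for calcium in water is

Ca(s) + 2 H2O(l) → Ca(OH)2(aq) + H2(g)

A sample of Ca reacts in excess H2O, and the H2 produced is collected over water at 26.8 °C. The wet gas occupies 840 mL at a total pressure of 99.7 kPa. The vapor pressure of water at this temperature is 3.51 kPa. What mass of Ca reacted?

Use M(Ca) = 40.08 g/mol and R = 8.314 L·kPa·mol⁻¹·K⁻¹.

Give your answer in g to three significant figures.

P(H2) = 99.7 − 3.51 = 96.19 kPa
n(H2) = PV/RT = (96.19 × 0.8400) / (8.314 × 299.95) = 0.03240 mol
n(Ca) = (1/1) × 0.03240 = 0.03240 mol
m(Ca) = 0.03240 × 40.08 = 1.299 g

1.30 g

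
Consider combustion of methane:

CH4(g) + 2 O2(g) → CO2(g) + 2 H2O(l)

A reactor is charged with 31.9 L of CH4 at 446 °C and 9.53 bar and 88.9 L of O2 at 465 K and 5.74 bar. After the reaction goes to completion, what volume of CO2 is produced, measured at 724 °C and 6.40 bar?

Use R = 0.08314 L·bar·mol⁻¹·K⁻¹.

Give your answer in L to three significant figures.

65.9 L

n(CH4) = PV/RT = (9.53 × 31.9) / (0.08314 × 719.15) = 5.085 mol
n(O2) = PV/RT = (5.74 × 88.9) / (0.08314 × 465) = 13.20 mol
For 5.085 mol CH4, stoichiometry requires (2/1) × 5.085 = 10.17 mol O2; 13.20 mol is available, so CH4 is limiting.
n(CO2) = (1/1) × 5.085 = 5.085 mol
V(CO2) = nRT/P = 5.085 × 0.08314 × 997.15 / 6.40 = 65.87 L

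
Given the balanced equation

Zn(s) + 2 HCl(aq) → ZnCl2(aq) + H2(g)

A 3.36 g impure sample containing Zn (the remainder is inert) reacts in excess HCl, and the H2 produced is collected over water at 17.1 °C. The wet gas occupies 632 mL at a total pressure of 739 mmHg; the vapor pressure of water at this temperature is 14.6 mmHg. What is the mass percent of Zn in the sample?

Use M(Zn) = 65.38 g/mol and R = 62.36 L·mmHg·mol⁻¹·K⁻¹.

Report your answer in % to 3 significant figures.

49.2 %

P(H2) = 739 − 14.6 = 724.4 mmHg
n(H2) = PV/RT = (724.4 × 0.6320) / (62.36 × 290.25) = 0.02529 mol
n(Zn) = (1/1) × 0.02529 = 0.02529 mol
m(Zn) = 0.02529 × 65.38 = 1.653 g
%Zn = 1.653 / 3.36 × 100 = 49.20%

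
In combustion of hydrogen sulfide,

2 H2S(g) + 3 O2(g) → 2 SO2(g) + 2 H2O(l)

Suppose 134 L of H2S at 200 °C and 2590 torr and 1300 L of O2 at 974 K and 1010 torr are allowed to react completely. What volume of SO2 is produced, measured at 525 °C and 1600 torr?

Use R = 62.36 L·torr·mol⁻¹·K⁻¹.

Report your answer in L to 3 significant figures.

n(H2S) = PV/RT = (2590 × 134) / (62.36 × 473.15) = 11.76 mol
n(O2) = PV/RT = (1010 × 1300) / (62.36 × 974) = 21.62 mol
For 11.76 mol H2S, stoichiometry requires (3/2) × 11.76 = 17.64 mol O2; 21.62 mol is available, so H2S is limiting.
n(SO2) = (2/2) × 11.76 = 11.76 mol
V(SO2) = nRT/P = 11.76 × 62.36 × 798.15 / 1600 = 365.8 L

366 L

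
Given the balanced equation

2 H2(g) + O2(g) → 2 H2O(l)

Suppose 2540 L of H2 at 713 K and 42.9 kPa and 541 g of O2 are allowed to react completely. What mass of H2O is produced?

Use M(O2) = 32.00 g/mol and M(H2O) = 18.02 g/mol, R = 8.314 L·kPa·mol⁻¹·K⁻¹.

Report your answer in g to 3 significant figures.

n(H2) = PV/RT = (42.9 × 2540) / (8.314 × 713) = 18.38 mol
n(O2) = 541 / 32.00 = 16.91 mol
For 18.38 mol H2, stoichiometry requires (1/2) × 18.38 = 9.190 mol O2; 16.91 mol is available, so H2 is limiting.
n(H2O) = (2/2) × 18.38 = 18.38 mol
m(H2O) = 18.38 × 18.02 = 331.2 g

331 g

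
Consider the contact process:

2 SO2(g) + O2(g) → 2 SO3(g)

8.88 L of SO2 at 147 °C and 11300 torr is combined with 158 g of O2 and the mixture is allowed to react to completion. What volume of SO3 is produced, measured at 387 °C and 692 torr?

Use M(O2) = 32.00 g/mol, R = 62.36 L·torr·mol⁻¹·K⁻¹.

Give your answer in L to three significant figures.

n(SO2) = PV/RT = (11300 × 8.88) / (62.36 × 420.15) = 3.830 mol
n(O2) = 158 / 32.00 = 4.938 mol
For 3.830 mol SO2, stoichiometry requires (1/2) × 3.830 = 1.915 mol O2; 4.938 mol is available, so SO2 is limiting.
n(SO3) = (2/2) × 3.830 = 3.830 mol
V(SO3) = nRT/P = 3.830 × 62.36 × 660.15 / 692 = 227.8 L

228 L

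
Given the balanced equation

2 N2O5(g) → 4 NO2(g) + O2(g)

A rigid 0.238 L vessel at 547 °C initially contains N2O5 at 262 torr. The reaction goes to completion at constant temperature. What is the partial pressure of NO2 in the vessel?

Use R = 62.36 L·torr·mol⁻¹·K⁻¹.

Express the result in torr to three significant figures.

524 torr

n(N2O5)₀ = PV/RT = (262 × 0.238) / (62.36 × 820.15) = 0.001219 mol
n(NO2) = (4/2) × 0.001219 = 0.002438 mol
P(NO2) = nRT/V = 0.002438 × 62.36 × 820.15 / 0.238 = 523.9 torr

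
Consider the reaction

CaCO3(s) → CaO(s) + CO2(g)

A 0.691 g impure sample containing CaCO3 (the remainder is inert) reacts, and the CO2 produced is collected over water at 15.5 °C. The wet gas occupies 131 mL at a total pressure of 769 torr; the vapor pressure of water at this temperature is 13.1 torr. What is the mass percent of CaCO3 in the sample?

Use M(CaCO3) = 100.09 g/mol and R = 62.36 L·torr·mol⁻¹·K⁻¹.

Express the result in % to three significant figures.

P(CO2) = 769 − 13.1 = 755.9 torr
n(CO2) = PV/RT = (755.9 × 0.1310) / (62.36 × 288.65) = 0.005501 mol
n(CaCO3) = (1/1) × 0.005501 = 0.005501 mol
m(CaCO3) = 0.005501 × 100.09 = 0.5506 g
%CaCO3 = 0.5506 / 0.691 × 100 = 79.68%

79.7 %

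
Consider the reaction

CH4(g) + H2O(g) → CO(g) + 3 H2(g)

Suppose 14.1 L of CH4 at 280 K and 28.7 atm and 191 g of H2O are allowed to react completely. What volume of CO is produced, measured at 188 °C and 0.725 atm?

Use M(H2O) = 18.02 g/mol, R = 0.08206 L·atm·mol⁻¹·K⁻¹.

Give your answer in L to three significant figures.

n(CH4) = PV/RT = (28.7 × 14.1) / (0.08206 × 280) = 17.61 mol
n(H2O) = 191 / 18.02 = 10.60 mol
For 17.61 mol CH4, stoichiometry requires (1/1) × 17.61 = 17.61 mol H2O; 10.60 mol is available, so H2O is limiting.
n(CO) = (1/1) × 10.60 = 10.60 mol
V(CO) = nRT/P = 10.60 × 0.08206 × 461.15 / 0.725 = 553.3 L

553 L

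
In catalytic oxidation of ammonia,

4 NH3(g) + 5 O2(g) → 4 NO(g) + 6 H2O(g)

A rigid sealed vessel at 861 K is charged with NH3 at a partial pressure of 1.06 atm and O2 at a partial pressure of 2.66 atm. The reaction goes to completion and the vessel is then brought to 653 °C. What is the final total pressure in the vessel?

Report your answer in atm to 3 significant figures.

Because the vessel is rigid and T is held at 861 K, work the stoichiometry in partial pressures (P_i = n_iRT/V).
P(O2) required for 1.06 atm of NH3 = (5/4) × 1.06 = 1.325 atm; available 2.66 atm, so NH3 is limiting.
P(O2) remaining = 2.66 − (5/4) × 1.06 = 1.335 atm
P(gaseous products) = (4+6)/4 × 1.06 = 2.650 atm
P_total at 861 K = 1.335 + 2.650 = 3.985 atm
Scaling to 653 °C: P = 3.985 × 926.15/861 = 4.287 atm

4.29 atm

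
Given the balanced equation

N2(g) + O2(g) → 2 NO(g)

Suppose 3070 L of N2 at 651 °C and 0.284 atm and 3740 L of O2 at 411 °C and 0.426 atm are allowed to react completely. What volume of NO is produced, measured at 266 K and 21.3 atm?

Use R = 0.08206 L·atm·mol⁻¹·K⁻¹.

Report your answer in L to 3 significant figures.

23.6 L

n(N2) = PV/RT = (0.284 × 3070) / (0.08206 × 924.15) = 11.50 mol
n(O2) = PV/RT = (0.426 × 3740) / (0.08206 × 684.15) = 28.38 mol
For 11.50 mol N2, stoichiometry requires (1/1) × 11.50 = 11.50 mol O2; 28.38 mol is available, so N2 is limiting.
n(NO) = (2/1) × 11.50 = 23.00 mol
V(NO) = nRT/P = 23.00 × 0.08206 × 266 / 21.3 = 23.57 L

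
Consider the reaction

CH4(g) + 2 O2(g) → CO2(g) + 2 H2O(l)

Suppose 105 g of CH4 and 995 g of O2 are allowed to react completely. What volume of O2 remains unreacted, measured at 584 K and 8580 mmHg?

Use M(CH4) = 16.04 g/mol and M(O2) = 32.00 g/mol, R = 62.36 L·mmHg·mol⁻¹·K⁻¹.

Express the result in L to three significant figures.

n(CH4) = 105 / 16.04 = 6.546 mol
n(O2) = 995 / 32.00 = 31.09 mol
For 6.546 mol CH4, stoichiometry requires (2/1) × 6.546 = 13.09 mol O2; 31.09 mol is available, so CH4 is limiting.
n(O2) consumed = (2/1) × 6.546 = 13.09 mol; remaining = 31.09 − 13.09 = 18.00 mol
V(O2) = nRT/P = 18.00 × 62.36 × 584 / 8580 = 76.40 L

76.4 L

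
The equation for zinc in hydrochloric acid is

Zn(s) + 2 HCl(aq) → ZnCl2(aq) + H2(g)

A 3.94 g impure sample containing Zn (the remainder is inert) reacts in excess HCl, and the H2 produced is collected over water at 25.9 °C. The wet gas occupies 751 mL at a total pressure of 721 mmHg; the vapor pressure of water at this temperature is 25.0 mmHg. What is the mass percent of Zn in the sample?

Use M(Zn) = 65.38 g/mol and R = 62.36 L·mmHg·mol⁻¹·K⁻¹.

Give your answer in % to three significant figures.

P(H2) = 721 − 25.0 = 696.0 mmHg
n(H2) = PV/RT = (696.0 × 0.7510) / (62.36 × 299.05) = 0.02803 mol
n(Zn) = (1/1) × 0.02803 = 0.02803 mol
m(Zn) = 0.02803 × 65.38 = 1.833 g
%Zn = 1.833 / 3.94 × 100 = 46.52%

46.5 %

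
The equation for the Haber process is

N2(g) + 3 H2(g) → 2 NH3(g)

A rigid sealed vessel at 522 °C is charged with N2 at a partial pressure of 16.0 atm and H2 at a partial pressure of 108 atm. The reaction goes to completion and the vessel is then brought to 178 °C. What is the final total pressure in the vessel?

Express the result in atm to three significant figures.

At constant V, partial pressures at 522 °C are proportional to moles, so apply stoichiometry directly to pressures.
P(H2) required for 16.0 atm of N2 = (3/1) × 16.0 = 48.00 atm; available 108 atm, so N2 is limiting.
P(H2) remaining = 108 − (3/1) × 16.0 = 60.00 atm
P(gaseous products) = (2)/1 × 16.0 = 32.00 atm
P_total at 522 °C = 60.00 + 32.00 = 92.00 atm
Scaling to 178 °C: P = 92.00 × 451.15/795.15 = 52.20 atm

52.2 atm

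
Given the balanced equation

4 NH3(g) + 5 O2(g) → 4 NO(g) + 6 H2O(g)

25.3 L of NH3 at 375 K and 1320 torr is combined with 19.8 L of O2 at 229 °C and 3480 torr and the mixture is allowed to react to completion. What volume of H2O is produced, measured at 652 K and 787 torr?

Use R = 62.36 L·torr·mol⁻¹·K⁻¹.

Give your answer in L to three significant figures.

111 L

n(NH3) = PV/RT = (1320 × 25.3) / (62.36 × 375) = 1.428 mol
n(O2) = PV/RT = (3480 × 19.8) / (62.36 × 502.15) = 2.200 mol
For 1.428 mol NH3, stoichiometry requires (5/4) × 1.428 = 1.785 mol O2; 2.200 mol is available, so NH3 is limiting.
n(H2O) = (6/4) × 1.428 = 2.142 mol
V(H2O) = nRT/P = 2.142 × 62.36 × 652 / 787 = 110.7 L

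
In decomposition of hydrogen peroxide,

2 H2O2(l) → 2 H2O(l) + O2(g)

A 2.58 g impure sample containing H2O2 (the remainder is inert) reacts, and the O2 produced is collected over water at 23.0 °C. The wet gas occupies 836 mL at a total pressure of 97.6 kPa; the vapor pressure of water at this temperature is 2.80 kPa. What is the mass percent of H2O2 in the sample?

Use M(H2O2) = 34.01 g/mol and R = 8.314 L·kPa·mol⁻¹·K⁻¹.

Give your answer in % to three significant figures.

84.9 %

P(O2) = 97.6 − 2.80 = 94.80 kPa
n(O2) = PV/RT = (94.80 × 0.8360) / (8.314 × 296.15) = 0.03219 mol
n(H2O2) = (2/1) × 0.03219 = 0.06438 mol
m(H2O2) = 0.06438 × 34.01 = 2.190 g
%H2O2 = 2.190 / 2.58 × 100 = 84.88%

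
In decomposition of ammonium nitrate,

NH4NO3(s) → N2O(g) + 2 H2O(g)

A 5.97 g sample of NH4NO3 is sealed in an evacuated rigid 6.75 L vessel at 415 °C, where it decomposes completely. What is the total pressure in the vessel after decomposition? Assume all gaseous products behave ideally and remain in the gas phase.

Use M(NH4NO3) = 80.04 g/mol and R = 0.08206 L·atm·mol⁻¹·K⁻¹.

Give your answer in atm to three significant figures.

1.87 atm

n(NH4NO3) = 5.97 / 80.04 = 0.07459 mol
n(gas produced) = (3/1) × 0.07459 = 0.2238 mol
P = nRT/V = 0.2238 × 0.08206 × 688.15 / 6.75 = 1.872 atm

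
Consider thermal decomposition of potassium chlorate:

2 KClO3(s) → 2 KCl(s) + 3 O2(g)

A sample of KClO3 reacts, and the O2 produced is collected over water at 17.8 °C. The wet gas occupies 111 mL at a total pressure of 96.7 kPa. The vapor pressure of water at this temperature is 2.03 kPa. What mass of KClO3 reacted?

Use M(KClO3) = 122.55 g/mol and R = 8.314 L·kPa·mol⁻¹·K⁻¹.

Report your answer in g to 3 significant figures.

0.355 g

P(O2) = 96.7 − 2.03 = 94.67 kPa
n(O2) = PV/RT = (94.67 × 0.1110) / (8.314 × 290.95) = 0.004344 mol
n(KClO3) = (2/3) × 0.004344 = 0.002896 mol
m(KClO3) = 0.002896 × 122.55 = 0.3549 g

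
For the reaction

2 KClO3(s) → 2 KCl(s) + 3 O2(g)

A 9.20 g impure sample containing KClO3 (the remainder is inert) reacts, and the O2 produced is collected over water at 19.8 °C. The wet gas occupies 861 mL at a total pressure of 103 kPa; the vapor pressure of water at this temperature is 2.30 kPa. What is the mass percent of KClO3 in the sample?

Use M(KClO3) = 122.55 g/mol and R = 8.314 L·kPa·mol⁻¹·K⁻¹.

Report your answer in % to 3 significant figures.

P(O2) = 103 − 2.30 = 100.7 kPa
n(O2) = PV/RT = (100.7 × 0.8610) / (8.314 × 292.95) = 0.03560 mol
n(KClO3) = (2/3) × 0.03560 = 0.02373 mol
m(KClO3) = 0.02373 × 122.55 = 2.908 g
%KClO3 = 2.908 / 9.20 × 100 = 31.61%

31.6 %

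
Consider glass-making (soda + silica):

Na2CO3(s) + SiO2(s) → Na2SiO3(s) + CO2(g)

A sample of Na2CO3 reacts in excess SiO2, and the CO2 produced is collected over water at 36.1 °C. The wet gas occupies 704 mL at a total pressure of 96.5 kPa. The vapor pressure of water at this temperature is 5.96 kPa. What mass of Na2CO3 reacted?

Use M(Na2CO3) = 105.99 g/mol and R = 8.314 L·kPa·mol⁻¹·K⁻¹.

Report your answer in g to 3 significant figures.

2.63 g

P(CO2) = 96.5 − 5.96 = 90.54 kPa
n(CO2) = PV/RT = (90.54 × 0.7040) / (8.314 × 309.25) = 0.02479 mol
n(Na2CO3) = (1/1) × 0.02479 = 0.02479 mol
m(Na2CO3) = 0.02479 × 105.99 = 2.627 g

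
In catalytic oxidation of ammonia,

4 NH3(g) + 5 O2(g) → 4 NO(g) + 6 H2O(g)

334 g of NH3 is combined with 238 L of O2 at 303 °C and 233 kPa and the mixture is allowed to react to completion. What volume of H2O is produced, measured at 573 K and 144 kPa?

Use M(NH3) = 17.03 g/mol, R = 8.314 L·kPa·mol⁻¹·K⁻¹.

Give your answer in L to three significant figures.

460 L

n(NH3) = 334 / 17.03 = 19.61 mol
n(O2) = PV/RT = (233 × 238) / (8.314 × 576.15) = 11.58 mol
For 19.61 mol NH3, stoichiometry requires (5/4) × 19.61 = 24.51 mol O2; 11.58 mol is available, so O2 is limiting.
n(H2O) = (6/5) × 11.58 = 13.90 mol
V(H2O) = nRT/P = 13.90 × 8.314 × 573 / 144 = 459.9 L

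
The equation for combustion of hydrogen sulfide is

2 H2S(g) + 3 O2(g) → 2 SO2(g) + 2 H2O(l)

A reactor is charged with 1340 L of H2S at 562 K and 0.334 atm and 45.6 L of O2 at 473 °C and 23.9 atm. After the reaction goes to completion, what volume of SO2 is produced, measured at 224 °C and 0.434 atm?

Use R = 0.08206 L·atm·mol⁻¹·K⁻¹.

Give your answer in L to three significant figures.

912 L

n(H2S) = PV/RT = (0.334 × 1340) / (0.08206 × 562) = 9.705 mol
n(O2) = PV/RT = (23.9 × 45.6) / (0.08206 × 746.15) = 17.80 mol
For 9.705 mol H2S, stoichiometry requires (3/2) × 9.705 = 14.56 mol O2; 17.80 mol is available, so H2S is limiting.
n(SO2) = (2/2) × 9.705 = 9.705 mol
V(SO2) = nRT/P = 9.705 × 0.08206 × 497.15 / 0.434 = 912.3 L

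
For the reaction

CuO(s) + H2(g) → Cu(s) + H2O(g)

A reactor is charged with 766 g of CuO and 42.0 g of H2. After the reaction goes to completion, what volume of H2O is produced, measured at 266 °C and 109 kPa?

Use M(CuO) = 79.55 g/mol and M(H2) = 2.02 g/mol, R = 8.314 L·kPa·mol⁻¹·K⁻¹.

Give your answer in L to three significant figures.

n(CuO) = 766 / 79.55 = 9.629 mol
n(H2) = 42.0 / 2.02 = 20.79 mol
For 9.629 mol CuO, stoichiometry requires (1/1) × 9.629 = 9.629 mol H2; 20.79 mol is available, so CuO is limiting.
n(H2O) = (1/1) × 9.629 = 9.629 mol
V(H2O) = nRT/P = 9.629 × 8.314 × 539.15 / 109 = 396.0 L

396 L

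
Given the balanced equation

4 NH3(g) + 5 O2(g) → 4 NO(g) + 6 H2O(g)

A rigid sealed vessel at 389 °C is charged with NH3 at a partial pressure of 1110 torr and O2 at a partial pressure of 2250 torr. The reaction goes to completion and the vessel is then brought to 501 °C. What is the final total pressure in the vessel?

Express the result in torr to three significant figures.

With V and T fixed, P_i ∝ n_i, so the mole ratios apply directly to partial pressures at 389 °C.
P(O2) required for 1110 torr of NH3 = (5/4) × 1110 = 1388 torr; available 2250 torr, so NH3 is limiting.
P(O2) remaining = 2250 − (5/4) × 1110 = 862.5 torr
P(gaseous products) = (4+6)/4 × 1110 = 2775 torr
P_total at 389 °C = 862.5 + 2775 = 3638 torr
Scaling to 501 °C: P = 3638 × 774.15/662.15 = 4253 torr

4250 torr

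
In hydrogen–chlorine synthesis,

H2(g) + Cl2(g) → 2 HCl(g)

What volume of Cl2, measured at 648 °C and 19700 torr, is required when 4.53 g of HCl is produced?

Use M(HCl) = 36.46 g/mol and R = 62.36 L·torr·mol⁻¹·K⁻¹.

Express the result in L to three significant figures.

0.181 L

n(HCl) = 4.530 / 36.46 = 0.1242 mol
n(Cl2) = (1/2) × 0.1242 = 0.06210 mol
V = nRT/P = 0.06210 × 62.36 × 921.15 / 19700 = 0.1811 L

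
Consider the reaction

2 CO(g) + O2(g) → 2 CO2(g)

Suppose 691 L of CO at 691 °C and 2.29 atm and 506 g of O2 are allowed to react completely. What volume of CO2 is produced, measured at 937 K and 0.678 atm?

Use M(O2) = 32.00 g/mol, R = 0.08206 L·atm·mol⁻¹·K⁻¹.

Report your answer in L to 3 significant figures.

2270 L

n(CO) = PV/RT = (2.29 × 691) / (0.08206 × 964.15) = 20.00 mol
n(O2) = 506 / 32.00 = 15.81 mol
For 20.00 mol CO, stoichiometry requires (1/2) × 20.00 = 10.00 mol O2; 15.81 mol is available, so CO is limiting.
n(CO2) = (2/2) × 20.00 = 20.00 mol
V(CO2) = nRT/P = 20.00 × 0.08206 × 937 / 0.678 = 2268 L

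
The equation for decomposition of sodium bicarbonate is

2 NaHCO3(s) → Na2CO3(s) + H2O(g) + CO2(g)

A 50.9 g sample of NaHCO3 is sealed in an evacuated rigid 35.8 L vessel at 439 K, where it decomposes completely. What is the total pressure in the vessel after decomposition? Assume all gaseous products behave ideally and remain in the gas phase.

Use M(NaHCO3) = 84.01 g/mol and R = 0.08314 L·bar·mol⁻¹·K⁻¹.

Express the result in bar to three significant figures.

n(NaHCO3) = 50.9 / 84.01 = 0.6059 mol
n(gas produced) = (2/2) × 0.6059 = 0.6059 mol
P = nRT/V = 0.6059 × 0.08314 × 439 / 35.8 = 0.6177 bar

0.618 bar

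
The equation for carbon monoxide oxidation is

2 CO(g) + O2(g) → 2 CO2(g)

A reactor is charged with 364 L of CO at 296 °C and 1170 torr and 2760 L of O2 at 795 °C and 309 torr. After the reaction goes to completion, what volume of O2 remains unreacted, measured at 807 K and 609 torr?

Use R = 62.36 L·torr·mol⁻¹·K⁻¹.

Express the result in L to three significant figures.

n(CO) = PV/RT = (1170 × 364) / (62.36 × 569.15) = 12.00 mol
n(O2) = PV/RT = (309 × 2760) / (62.36 × 1068.15) = 12.80 mol
For 12.00 mol CO, stoichiometry requires (1/2) × 12.00 = 6.000 mol O2; 12.80 mol is available, so CO is limiting.
n(O2) consumed = (1/2) × 12.00 = 6.000 mol; remaining = 12.80 − 6.000 = 6.800 mol
V(O2) = nRT/P = 6.800 × 62.36 × 807 / 609 = 561.9 L

562 L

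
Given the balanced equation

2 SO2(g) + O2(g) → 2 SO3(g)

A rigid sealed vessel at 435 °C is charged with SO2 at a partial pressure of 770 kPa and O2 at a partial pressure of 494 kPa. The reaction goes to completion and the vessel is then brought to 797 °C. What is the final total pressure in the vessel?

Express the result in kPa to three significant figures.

At constant V, partial pressures at 435 °C are proportional to moles, so apply stoichiometry directly to pressures.
P(O2) required for 770 kPa of SO2 = (1/2) × 770 = 385.0 kPa; available 494 kPa, so SO2 is limiting.
P(O2) remaining = 494 − (1/2) × 770 = 109.0 kPa
P(gaseous products) = (2)/2 × 770 = 770.0 kPa
P_total at 435 °C = 109.0 + 770.0 = 879.0 kPa
Scaling to 797 °C: P = 879.0 × 1070.15/708.15 = 1328 kPa

1330 kPa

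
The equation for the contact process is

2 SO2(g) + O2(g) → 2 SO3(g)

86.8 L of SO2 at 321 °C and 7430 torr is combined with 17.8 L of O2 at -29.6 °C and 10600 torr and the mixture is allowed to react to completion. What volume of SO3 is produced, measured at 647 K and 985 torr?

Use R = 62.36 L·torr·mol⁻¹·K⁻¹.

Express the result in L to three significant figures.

n(SO2) = PV/RT = (7430 × 86.8) / (62.36 × 594.15) = 17.41 mol
n(O2) = PV/RT = (10600 × 17.8) / (62.36 × 243.55) = 12.42 mol
For 17.41 mol SO2, stoichiometry requires (1/2) × 17.41 = 8.705 mol O2; 12.42 mol is available, so SO2 is limiting.
n(SO3) = (2/2) × 17.41 = 17.41 mol
V(SO3) = nRT/P = 17.41 × 62.36 × 647 / 985 = 713.1 L

713 L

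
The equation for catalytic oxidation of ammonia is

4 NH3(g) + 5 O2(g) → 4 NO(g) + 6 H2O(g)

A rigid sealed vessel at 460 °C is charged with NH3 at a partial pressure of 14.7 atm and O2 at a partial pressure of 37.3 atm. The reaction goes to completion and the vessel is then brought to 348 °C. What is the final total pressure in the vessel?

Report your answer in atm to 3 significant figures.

47.2 atm

With V and T fixed, P_i ∝ n_i, so the mole ratios apply directly to partial pressures at 460 °C.
P(O2) required for 14.7 atm of NH3 = (5/4) × 14.7 = 18.38 atm; available 37.3 atm, so NH3 is limiting.
P(O2) remaining = 37.3 − (5/4) × 14.7 = 18.92 atm
P(gaseous products) = (4+6)/4 × 14.7 = 36.75 atm
P_total at 460 °C = 18.92 + 36.75 = 55.67 atm
Scaling to 348 °C: P = 55.67 × 621.15/733.15 = 47.17 atm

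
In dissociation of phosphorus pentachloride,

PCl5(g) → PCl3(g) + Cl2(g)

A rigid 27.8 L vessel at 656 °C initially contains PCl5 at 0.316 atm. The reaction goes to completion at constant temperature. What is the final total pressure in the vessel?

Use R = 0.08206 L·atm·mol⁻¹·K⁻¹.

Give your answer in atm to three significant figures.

0.632 atm

Since T and V are fixed, P_final/P_initial = n_final/n_initial = 2/1.
P_final = (2/1) × 0.316 = 0.6320 atm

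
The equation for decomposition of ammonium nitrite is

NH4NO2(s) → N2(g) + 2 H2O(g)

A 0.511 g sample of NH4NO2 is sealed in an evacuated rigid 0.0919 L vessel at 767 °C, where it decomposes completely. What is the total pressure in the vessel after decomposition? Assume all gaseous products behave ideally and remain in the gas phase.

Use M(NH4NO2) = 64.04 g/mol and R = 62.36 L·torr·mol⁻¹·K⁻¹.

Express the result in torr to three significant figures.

16900 torr

n(NH4NO2) = 0.511 / 64.04 = 0.007979 mol
n(gas produced) = (3/1) × 0.007979 = 0.02394 mol
P = nRT/V = 0.02394 × 62.36 × 1040.15 / 0.0919 = 16900 torr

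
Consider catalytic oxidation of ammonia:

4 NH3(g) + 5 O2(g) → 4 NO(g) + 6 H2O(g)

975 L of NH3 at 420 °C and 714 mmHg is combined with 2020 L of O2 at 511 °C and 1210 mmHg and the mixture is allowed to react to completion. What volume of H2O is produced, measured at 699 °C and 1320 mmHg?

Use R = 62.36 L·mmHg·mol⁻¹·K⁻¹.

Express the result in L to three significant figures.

n(NH3) = PV/RT = (714 × 975) / (62.36 × 693.15) = 16.11 mol
n(O2) = PV/RT = (1210 × 2020) / (62.36 × 784.15) = 49.98 mol
For 16.11 mol NH3, stoichiometry requires (5/4) × 16.11 = 20.14 mol O2; 49.98 mol is available, so NH3 is limiting.
n(H2O) = (6/4) × 16.11 = 24.16 mol
V(H2O) = nRT/P = 24.16 × 62.36 × 972.15 / 1320 = 1110 L

1110 L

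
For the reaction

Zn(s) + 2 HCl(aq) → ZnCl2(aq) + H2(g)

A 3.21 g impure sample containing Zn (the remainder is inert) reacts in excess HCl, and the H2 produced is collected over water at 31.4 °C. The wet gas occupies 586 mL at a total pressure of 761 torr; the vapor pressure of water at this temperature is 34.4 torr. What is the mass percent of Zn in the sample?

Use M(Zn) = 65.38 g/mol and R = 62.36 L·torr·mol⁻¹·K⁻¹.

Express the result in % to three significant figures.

P(H2) = 761 − 34.4 = 726.6 torr
n(H2) = PV/RT = (726.6 × 0.5860) / (62.36 × 304.55) = 0.02242 mol
n(Zn) = (1/1) × 0.02242 = 0.02242 mol
m(Zn) = 0.02242 × 65.38 = 1.466 g
%Zn = 1.466 / 3.21 × 100 = 45.67%

45.7 %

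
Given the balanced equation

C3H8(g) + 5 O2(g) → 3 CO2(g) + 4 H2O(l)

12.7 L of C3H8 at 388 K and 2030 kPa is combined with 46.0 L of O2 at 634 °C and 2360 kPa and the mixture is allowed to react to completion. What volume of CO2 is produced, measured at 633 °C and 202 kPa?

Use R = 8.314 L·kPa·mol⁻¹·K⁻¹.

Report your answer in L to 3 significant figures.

322 L

n(C3H8) = PV/RT = (2030 × 12.7) / (8.314 × 388) = 7.992 mol
n(O2) = PV/RT = (2360 × 46.0) / (8.314 × 907.15) = 14.39 mol
For 7.992 mol C3H8, stoichiometry requires (5/1) × 7.992 = 39.96 mol O2; 14.39 mol is available, so O2 is limiting.
n(CO2) = (3/5) × 14.39 = 8.634 mol
V(CO2) = nRT/P = 8.634 × 8.314 × 906.15 / 202 = 322.0 L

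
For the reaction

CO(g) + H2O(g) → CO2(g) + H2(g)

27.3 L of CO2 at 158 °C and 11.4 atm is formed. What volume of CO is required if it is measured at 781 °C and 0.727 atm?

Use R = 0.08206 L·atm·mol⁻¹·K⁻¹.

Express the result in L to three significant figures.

1050 L

n(CO2) = PV/RT = (11.4 × 27.3) / (0.08206 × 431.15) = 8.796 mol
n(CO) = (1/1) × 8.796 = 8.796 mol
V = nRT/P = 8.796 × 0.08206 × 1054.15 / 0.727 = 1047 L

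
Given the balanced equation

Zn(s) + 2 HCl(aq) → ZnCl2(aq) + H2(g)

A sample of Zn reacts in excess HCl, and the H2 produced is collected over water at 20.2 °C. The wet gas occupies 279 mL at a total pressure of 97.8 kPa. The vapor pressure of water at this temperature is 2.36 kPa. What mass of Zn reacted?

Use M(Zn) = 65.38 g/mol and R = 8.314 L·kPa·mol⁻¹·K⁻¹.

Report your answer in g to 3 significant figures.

0.714 g

P(H2) = 97.8 − 2.36 = 95.44 kPa
n(H2) = PV/RT = (95.44 × 0.2790) / (8.314 × 293.35) = 0.01092 mol
n(Zn) = (1/1) × 0.01092 = 0.01092 mol
m(Zn) = 0.01092 × 65.38 = 0.7139 g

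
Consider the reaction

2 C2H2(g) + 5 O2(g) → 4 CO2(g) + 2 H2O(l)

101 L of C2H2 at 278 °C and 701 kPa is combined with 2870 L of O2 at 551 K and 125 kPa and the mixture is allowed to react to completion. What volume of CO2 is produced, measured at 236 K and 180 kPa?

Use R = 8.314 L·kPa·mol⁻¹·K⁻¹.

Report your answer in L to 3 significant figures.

337 L

n(C2H2) = PV/RT = (701 × 101) / (8.314 × 551.15) = 15.45 mol
n(O2) = PV/RT = (125 × 2870) / (8.314 × 551) = 78.31 mol
For 15.45 mol C2H2, stoichiometry requires (5/2) × 15.45 = 38.62 mol O2; 78.31 mol is available, so C2H2 is limiting.
n(CO2) = (4/2) × 15.45 = 30.90 mol
V(CO2) = nRT/P = 30.90 × 8.314 × 236 / 180 = 336.8 L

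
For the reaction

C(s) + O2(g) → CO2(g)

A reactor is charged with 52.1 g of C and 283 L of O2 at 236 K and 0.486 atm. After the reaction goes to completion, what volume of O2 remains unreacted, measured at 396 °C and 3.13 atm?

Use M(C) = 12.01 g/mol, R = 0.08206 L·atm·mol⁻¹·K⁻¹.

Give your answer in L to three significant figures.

48.5 L

n(C) = 52.1 / 12.01 = 4.338 mol
n(O2) = PV/RT = (0.486 × 283) / (0.08206 × 236) = 7.102 mol
For 4.338 mol C, stoichiometry requires (1/1) × 4.338 = 4.338 mol O2; 7.102 mol is available, so C is limiting.
n(O2) consumed = (1/1) × 4.338 = 4.338 mol; remaining = 7.102 − 4.338 = 2.764 mol
V(O2) = nRT/P = 2.764 × 0.08206 × 669.15 / 3.13 = 48.49 L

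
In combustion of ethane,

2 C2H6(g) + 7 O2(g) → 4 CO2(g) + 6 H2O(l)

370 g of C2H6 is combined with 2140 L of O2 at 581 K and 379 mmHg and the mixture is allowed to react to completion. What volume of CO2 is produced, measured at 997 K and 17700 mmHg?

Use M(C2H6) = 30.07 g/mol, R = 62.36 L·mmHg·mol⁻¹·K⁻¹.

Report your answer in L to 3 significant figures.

44.9 L

n(C2H6) = 370 / 30.07 = 12.30 mol
n(O2) = PV/RT = (379 × 2140) / (62.36 × 581) = 22.39 mol
For 12.30 mol C2H6, stoichiometry requires (7/2) × 12.30 = 43.05 mol O2; 22.39 mol is available, so O2 is limiting.
n(CO2) = (4/7) × 22.39 = 12.79 mol
V(CO2) = nRT/P = 12.79 × 62.36 × 997 / 17700 = 44.93 L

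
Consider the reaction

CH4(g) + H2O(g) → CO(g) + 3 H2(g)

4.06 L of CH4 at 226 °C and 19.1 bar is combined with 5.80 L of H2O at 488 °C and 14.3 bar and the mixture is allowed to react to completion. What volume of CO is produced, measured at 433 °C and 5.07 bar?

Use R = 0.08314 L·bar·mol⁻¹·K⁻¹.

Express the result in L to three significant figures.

15.2 L

n(CH4) = PV/RT = (19.1 × 4.06) / (0.08314 × 499.15) = 1.869 mol
n(H2O) = PV/RT = (14.3 × 5.80) / (0.08314 × 761.15) = 1.311 mol
For 1.869 mol CH4, stoichiometry requires (1/1) × 1.869 = 1.869 mol H2O; 1.311 mol is available, so H2O is limiting.
n(CO) = (1/1) × 1.311 = 1.311 mol
V(CO) = nRT/P = 1.311 × 0.08314 × 706.15 / 5.07 = 15.18 L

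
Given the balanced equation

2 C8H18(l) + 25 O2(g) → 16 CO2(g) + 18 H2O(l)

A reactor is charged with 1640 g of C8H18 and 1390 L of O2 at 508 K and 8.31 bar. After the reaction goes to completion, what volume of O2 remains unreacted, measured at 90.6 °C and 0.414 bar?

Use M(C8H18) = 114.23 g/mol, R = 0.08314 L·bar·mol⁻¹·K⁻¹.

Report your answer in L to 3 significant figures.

6870 L

n(C8H18) = 1640 / 114.23 = 14.36 mol
n(O2) = PV/RT = (8.31 × 1390) / (0.08314 × 508) = 273.5 mol
For 14.36 mol C8H18, stoichiometry requires (25/2) × 14.36 = 179.5 mol O2; 273.5 mol is available, so C8H18 is limiting.
n(O2) consumed = (25/2) × 14.36 = 179.5 mol; remaining = 273.5 − 179.5 = 94.00 mol
V(O2) = nRT/P = 94.00 × 0.08314 × 363.75 / 0.414 = 6867 L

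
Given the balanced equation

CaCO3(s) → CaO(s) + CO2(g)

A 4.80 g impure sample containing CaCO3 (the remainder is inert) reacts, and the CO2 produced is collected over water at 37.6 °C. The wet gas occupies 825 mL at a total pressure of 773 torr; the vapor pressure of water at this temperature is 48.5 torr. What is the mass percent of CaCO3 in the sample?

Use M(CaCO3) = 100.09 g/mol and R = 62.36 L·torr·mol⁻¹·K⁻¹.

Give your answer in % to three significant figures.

P(CO2) = 773 − 48.5 = 724.5 torr
n(CO2) = PV/RT = (724.5 × 0.8250) / (62.36 × 310.75) = 0.03084 mol
n(CaCO3) = (1/1) × 0.03084 = 0.03084 mol
m(CaCO3) = 0.03084 × 100.09 = 3.087 g
%CaCO3 = 3.087 / 4.80 × 100 = 64.31%

64.3 %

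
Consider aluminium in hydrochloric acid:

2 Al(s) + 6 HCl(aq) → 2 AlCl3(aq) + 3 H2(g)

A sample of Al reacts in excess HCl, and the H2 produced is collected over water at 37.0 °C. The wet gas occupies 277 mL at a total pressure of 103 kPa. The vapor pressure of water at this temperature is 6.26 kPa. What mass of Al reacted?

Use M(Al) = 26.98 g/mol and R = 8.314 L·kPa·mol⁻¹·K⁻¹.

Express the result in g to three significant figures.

0.187 g

P(H2) = 103 − 6.26 = 96.74 kPa
n(H2) = PV/RT = (96.74 × 0.2770) / (8.314 × 310.15) = 0.01039 mol
n(Al) = (2/3) × 0.01039 = 0.006927 mol
m(Al) = 0.006927 × 26.98 = 0.1869 g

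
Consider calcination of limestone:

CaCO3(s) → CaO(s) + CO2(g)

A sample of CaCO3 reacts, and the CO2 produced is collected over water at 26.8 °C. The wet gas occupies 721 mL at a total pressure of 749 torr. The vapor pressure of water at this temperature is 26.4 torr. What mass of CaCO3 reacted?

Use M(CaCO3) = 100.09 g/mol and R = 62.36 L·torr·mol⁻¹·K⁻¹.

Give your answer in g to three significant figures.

P(CO2) = 749 − 26.4 = 722.6 torr
n(CO2) = PV/RT = (722.6 × 0.7210) / (62.36 × 299.95) = 0.02785 mol
n(CaCO3) = (1/1) × 0.02785 = 0.02785 mol
m(CaCO3) = 0.02785 × 100.09 = 2.788 g

2.79 g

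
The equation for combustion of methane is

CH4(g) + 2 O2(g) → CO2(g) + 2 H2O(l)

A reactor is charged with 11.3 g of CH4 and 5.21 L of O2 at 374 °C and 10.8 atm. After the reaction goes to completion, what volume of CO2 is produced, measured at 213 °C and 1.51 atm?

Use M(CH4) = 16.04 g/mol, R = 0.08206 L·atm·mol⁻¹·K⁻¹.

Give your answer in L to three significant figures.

14.0 L

n(CH4) = 11.3 / 16.04 = 0.7045 mol
n(O2) = PV/RT = (10.8 × 5.21) / (0.08206 × 647.15) = 1.060 mol
For 0.7045 mol CH4, stoichiometry requires (2/1) × 0.7045 = 1.409 mol O2; 1.060 mol is available, so O2 is limiting.
n(CO2) = (1/2) × 1.060 = 0.5300 mol
V(CO2) = nRT/P = 0.5300 × 0.08206 × 486.15 / 1.51 = 14.00 L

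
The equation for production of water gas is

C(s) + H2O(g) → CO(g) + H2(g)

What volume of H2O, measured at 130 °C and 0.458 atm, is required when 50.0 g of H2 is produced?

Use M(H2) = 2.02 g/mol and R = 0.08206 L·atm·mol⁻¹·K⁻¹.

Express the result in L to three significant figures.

n(H2) = 50.00 / 2.02 = 24.75 mol
n(H2O) = (1/1) × 24.75 = 24.75 mol
V = nRT/P = 24.75 × 0.08206 × 403.15 / 0.458 = 1788 L

1790 L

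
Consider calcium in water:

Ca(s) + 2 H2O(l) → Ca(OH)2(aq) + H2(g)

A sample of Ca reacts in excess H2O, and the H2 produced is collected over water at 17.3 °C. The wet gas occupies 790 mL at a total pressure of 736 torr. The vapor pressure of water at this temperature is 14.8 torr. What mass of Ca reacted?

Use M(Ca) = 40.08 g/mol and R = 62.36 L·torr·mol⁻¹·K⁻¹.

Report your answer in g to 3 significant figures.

P(H2) = 736 − 14.8 = 721.2 torr
n(H2) = PV/RT = (721.2 × 0.7900) / (62.36 × 290.45) = 0.03146 mol
n(Ca) = (1/1) × 0.03146 = 0.03146 mol
m(Ca) = 0.03146 × 40.08 = 1.261 g

1.26 g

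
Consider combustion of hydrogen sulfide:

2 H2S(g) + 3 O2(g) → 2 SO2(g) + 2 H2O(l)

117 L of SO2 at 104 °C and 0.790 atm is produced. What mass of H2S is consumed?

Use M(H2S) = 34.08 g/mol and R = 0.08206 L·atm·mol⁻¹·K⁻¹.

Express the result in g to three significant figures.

n(SO2) = PV/RT = (0.790 × 117) / (0.08206 × 377.15) = 2.987 mol
n(H2S) = (2/2) × 2.987 = 2.987 mol
m(H2S) = 2.987 × 34.08 = 101.8 g

102 g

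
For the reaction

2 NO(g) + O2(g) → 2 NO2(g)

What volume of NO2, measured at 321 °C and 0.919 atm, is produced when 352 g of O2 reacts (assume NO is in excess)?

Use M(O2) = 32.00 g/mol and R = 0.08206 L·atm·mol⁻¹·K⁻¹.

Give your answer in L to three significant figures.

1170 L

n(O2) = 352.0 / 32.00 = 11.00 mol
n(NO2) = (2/1) × 11.00 = 22.00 mol
V = nRT/P = 22.00 × 0.08206 × 594.15 / 0.919 = 1167 L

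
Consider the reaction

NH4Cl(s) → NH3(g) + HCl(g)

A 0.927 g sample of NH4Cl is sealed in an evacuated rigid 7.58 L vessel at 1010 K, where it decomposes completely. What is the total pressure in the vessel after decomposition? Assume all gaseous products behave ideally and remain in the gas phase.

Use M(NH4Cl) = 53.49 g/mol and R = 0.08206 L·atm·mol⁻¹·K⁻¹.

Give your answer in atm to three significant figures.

n(NH4Cl) = 0.927 / 53.49 = 0.01733 mol
n(gas produced) = (2/1) × 0.01733 = 0.03466 mol
P = nRT/V = 0.03466 × 0.08206 × 1010 / 7.58 = 0.3790 atm

0.379 atm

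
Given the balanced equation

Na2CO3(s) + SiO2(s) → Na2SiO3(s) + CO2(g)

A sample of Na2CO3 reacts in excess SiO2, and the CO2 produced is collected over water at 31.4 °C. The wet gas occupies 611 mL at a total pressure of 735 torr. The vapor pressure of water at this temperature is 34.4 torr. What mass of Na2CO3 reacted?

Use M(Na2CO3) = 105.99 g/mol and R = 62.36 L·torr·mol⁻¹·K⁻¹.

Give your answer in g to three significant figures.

2.39 g

P(CO2) = 735 − 34.4 = 700.6 torr
n(CO2) = PV/RT = (700.6 × 0.6110) / (62.36 × 304.55) = 0.02254 mol
n(Na2CO3) = (1/1) × 0.02254 = 0.02254 mol
m(Na2CO3) = 0.02254 × 105.99 = 2.389 g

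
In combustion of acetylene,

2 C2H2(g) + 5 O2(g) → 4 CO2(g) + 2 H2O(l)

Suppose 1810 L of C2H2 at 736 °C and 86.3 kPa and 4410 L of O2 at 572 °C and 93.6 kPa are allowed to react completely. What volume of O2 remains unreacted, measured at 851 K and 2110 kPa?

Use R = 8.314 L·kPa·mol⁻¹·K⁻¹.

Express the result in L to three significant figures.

n(C2H2) = PV/RT = (86.3 × 1810) / (8.314 × 1009.15) = 18.62 mol
n(O2) = PV/RT = (93.6 × 4410) / (8.314 × 845.15) = 58.74 mol
For 18.62 mol C2H2, stoichiometry requires (5/2) × 18.62 = 46.55 mol O2; 58.74 mol is available, so C2H2 is limiting.
n(O2) consumed = (5/2) × 18.62 = 46.55 mol; remaining = 58.74 − 46.55 = 12.19 mol
V(O2) = nRT/P = 12.19 × 8.314 × 851 / 2110 = 40.88 L

40.9 L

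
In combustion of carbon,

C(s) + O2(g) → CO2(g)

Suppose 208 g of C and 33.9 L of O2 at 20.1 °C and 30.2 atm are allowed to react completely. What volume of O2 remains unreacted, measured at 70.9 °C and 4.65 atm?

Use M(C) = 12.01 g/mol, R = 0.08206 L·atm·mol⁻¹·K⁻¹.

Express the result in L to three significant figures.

153 L

n(C) = 208 / 12.01 = 17.32 mol
n(O2) = PV/RT = (30.2 × 33.9) / (0.08206 × 293.25) = 42.54 mol
For 17.32 mol C, stoichiometry requires (1/1) × 17.32 = 17.32 mol O2; 42.54 mol is available, so C is limiting.
n(O2) consumed = (1/1) × 17.32 = 17.32 mol; remaining = 42.54 − 17.32 = 25.22 mol
V(O2) = nRT/P = 25.22 × 0.08206 × 344.05 / 4.65 = 153.1 L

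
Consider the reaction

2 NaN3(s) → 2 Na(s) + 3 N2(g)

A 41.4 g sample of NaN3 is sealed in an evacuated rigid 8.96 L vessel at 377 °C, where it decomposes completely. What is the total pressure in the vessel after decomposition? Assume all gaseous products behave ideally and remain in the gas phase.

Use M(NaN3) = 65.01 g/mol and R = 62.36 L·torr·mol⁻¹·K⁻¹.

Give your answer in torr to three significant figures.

4320 torr

n(NaN3) = 41.4 / 65.01 = 0.6368 mol
n(gas produced) = (3/2) × 0.6368 = 0.9552 mol
P = nRT/V = 0.9552 × 62.36 × 650.15 / 8.96 = 4322 torr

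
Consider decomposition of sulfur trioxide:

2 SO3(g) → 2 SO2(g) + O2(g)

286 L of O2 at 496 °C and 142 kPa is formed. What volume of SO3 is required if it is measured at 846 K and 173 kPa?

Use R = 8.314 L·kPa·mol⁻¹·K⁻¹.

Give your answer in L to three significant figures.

516 L

n(O2) = PV/RT = (142 × 286) / (8.314 × 769.15) = 6.351 mol
n(SO3) = (2/1) × 6.351 = 12.70 mol
V = nRT/P = 12.70 × 8.314 × 846 / 173 = 516.3 L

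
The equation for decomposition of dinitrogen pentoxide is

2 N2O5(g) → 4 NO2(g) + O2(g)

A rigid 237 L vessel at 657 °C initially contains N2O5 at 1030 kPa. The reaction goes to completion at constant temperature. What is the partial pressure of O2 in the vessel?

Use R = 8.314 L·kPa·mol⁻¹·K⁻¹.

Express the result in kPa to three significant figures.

n(N2O5)₀ = PV/RT = (1030 × 237) / (8.314 × 930.15) = 31.57 mol
n(O2) = (1/2) × 31.57 = 15.79 mol
P(O2) = nRT/V = 15.79 × 8.314 × 930.15 / 237 = 515.2 kPa

515 kPa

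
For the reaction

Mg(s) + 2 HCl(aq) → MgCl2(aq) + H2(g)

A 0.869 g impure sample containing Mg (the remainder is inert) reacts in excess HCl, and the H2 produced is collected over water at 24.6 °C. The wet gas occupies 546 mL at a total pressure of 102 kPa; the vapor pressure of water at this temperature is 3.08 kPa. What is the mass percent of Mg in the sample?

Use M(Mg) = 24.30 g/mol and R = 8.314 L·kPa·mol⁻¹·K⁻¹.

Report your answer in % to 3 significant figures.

61.0 %

P(H2) = 102 − 3.08 = 98.92 kPa
n(H2) = PV/RT = (98.92 × 0.5460) / (8.314 × 297.75) = 0.02182 mol
n(Mg) = (1/1) × 0.02182 = 0.02182 mol
m(Mg) = 0.02182 × 24.30 = 0.5302 g
%Mg = 0.5302 / 0.869 × 100 = 61.01%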